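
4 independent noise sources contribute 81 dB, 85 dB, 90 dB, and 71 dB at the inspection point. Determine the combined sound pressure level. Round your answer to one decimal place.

For uncorrelated sources the intensities add, so convert each level to linear form, sum, and take 10·log₁₀ of the total.
Σ 10^(L/10) = 10^(81/10) + 10^(85/10) + 10^(90/10) + 10^(71/10) = 1.455e+09.
L_total = 10·log₁₀(1.455e+09) = 91.63 dB.

91.6 dB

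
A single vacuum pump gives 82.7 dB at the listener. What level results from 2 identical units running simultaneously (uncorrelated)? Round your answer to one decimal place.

85.7 dB

With 2 equal, uncorrelated contributions the intensity is 2× that of one unit, giving a rise of 10·log₁₀ 2.
L_total = 82.7 + 10·log₁₀(2) = 82.7 + 3.010 = 85.71 dB.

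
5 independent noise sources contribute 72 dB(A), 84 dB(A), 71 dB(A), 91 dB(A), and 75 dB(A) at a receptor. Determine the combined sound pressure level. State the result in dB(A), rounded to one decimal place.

Incoherent sources combine by intensity addition: L_total = 10·log₁₀(Σ 10^(L_i/10)).
Σ 10^(L/10) = 10^(72/10) + 10^(84/10) + 10^(71/10) + 10^(91/10) + 10^(75/10) = 1.570e+09.
L_total = 10·log₁₀(1.570e+09) = 91.96 dB(A).

92.0 dB(A)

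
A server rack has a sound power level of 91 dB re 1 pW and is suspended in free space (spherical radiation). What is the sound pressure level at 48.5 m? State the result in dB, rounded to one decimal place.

46.3 dB

The power spreads over a sphere of area 4π·r², so L_p = L_w − 10·log₁₀(4π·r²).
4π·r² = 2.956e+04 m², 10·log₁₀ of that is 44.707 dB.
L_p = 91 − 44.707 = 46.29 dB.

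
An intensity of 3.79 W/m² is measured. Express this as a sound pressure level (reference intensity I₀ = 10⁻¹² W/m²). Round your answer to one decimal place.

125.8 dB

Dividing by I₀ shifts the exponent by 12: I/I₀ = 3.79×10^12.
L = 10·(0.5786 + 12) = 125.79 dB.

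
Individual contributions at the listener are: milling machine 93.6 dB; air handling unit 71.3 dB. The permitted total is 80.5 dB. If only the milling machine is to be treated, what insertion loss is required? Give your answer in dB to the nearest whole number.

14 dB

The untreated sources together contribute 10^(71.3/10) = 1.349e+07, i.e. 71.30 dB.
The limit corresponds to 10^(80.5/10) = 1.122e+08; subtracting the fixed part leaves 9.871e+07 for the milling machine, i.e. 79.94 dB.
So the milling machine must be reduced from 93.6 to 79.94 dB: IL = 13.66 dB.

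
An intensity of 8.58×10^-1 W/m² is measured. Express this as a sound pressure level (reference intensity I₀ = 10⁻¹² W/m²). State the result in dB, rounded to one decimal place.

L = 10·log₁₀(I/I₀) = 10·log₁₀(8.58×10^-1/10⁻¹²) = 10·log₁₀(8.58×10^11).
L = 10·(0.9335 + 11) = 119.33 dB.

119.3 dB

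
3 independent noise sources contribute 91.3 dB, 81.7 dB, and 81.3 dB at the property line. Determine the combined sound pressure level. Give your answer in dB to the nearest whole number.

For uncorrelated sources the intensities add, so convert each level to linear form, sum, and take 10·log₁₀ of the total.
Σ 10^(L/10) = 10^(91.3/10) + 10^(81.7/10) + 10^(81.3/10) = 1.632e+09.
L_total = 10·log₁₀(1.632e+09) = 92.13 dB.

92 dB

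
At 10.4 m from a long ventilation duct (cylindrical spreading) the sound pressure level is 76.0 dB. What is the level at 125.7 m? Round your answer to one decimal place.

65.2 dB

For a line source, L₂ = L₁ − 10·log₁₀(r₂/r₁).
L₂ = 76.0 − 10·log₁₀(125.7/10.4) = 76.0 − 10.823 = 65.18 dB.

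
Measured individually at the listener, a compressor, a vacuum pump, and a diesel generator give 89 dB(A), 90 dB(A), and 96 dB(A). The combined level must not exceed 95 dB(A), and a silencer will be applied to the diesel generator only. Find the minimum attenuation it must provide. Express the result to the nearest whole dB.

5 dB

The untreated sources together contribute 10^(89/10) + 10^(90/10) = 1.794e+09, i.e. 92.54 dB(A).
The limit corresponds to 10^(95/10) = 3.162e+09; subtracting the fixed part leaves 1.368e+09 for the diesel generator, i.e. 91.36 dB(A).
So the diesel generator must be reduced from 96 to 91.36 dB(A): IL = 4.64 dB.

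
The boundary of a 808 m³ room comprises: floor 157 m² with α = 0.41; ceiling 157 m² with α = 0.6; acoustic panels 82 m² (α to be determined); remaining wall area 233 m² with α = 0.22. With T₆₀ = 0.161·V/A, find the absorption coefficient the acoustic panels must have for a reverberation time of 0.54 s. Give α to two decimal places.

0.38

A = 0.161·V/T₆₀ = 0.161·808/0.54 = 240.90 m² sabins.
Absorption from the other surfaces = 157·0.41 + 157·0.6 + 233·0.22 = 209.83 m², so the acoustic panels must supply 31.07 m² over 82 m².
α = 31.07/82 = 0.379.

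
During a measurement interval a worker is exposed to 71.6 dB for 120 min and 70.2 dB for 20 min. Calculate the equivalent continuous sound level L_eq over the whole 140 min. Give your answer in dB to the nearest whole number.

71 dB

The energy average is taken in the linear domain: L_eq = 10·log₁₀[(Σ tᵢ·10^(Lᵢ/10))/T], T = 140 min.
Σ tᵢ·10^(Lᵢ/10) = 120·10^(71.6/10) + 20·10^(70.2/10) = 1.944e+09.
L_eq = 10·log₁₀(1.944e+09/140) = 71.43 dB.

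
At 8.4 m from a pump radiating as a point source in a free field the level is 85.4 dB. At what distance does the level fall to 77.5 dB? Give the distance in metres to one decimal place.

20.9 m

Point-source spreading drops the level by 20·log₁₀(r₂/r₁); inverting, r₂/r₁ = 10^(ΔL/20).
r₂ = 8.4·10^((85.4−77.5)/20) = 8.4·10^(7.9/20) = 20.86 m.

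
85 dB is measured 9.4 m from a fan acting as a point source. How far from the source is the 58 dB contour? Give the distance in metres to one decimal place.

210.4 m

The 27.0 dB drop corresponds to a distance ratio of 10^(27.0/20) for a point source.
r₂ = 9.4·10^((85−58)/20) = 9.4·10^(27.0/20) = 210.44 m.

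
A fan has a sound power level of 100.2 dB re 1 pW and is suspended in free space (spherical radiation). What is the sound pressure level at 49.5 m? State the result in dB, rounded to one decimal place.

L_p = L_w − 10·log₁₀(4π·r²) with r = 49.5 m.
4π·r² = 3.079e+04 m², 10·log₁₀ of that is 44.884 dB.
L_p = 100.2 − 44.884 = 55.32 dB.

55.3 dB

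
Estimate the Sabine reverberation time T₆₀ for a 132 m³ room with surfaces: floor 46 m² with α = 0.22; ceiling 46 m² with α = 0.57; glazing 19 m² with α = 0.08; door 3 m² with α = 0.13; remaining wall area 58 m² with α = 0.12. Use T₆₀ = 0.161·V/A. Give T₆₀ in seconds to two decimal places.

A = Σ Sᵢαᵢ = 46·0.22 + 46·0.57 + 19·0.08 + 3·0.13 + 58·0.12 = 45.21 m².
T₆₀ = 0.161·V/A = 0.161·132/45.21 = 0.470 s.

0.47 s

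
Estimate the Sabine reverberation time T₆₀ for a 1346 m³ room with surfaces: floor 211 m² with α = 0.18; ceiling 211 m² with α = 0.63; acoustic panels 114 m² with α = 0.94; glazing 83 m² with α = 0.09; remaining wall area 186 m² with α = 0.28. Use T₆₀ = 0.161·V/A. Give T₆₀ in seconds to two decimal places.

0.64 s

Total absorption A = 211·0.18 + 211·0.63 + 114·0.94 + 83·0.09 + 186·0.28 = 337.62 m² sabins.
T₆₀ = 0.161 × 1346 / 337.62 = 0.642 s.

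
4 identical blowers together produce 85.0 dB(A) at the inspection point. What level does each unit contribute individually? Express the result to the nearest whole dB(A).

79 dB(A)

Dividing the total intensity by 4 lowers the level by 10·log₁₀ 4 = 6.021 dB: L₁ = 85.0 − 6.021.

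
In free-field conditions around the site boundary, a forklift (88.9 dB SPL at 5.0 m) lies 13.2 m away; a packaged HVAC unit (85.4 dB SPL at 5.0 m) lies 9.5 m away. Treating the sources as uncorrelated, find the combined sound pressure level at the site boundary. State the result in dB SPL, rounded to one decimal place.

83.2 dB SPL

First find each source's level at the receiver (point-source: −20·log₁₀(r/r_ref)), then combine on an intensity basis.
forklift: 88.9 − 20·log₁₀(13.2/5.0) = 88.9 − 8.43 = 80.47 dB SPL.
packaged HVAC unit: 85.4 − 20·log₁₀(9.5/5.0) = 85.4 − 5.58 = 79.82 dB SPL.
Σ 10^(L/10) = 2.074e+08 → L_total = 10·log₁₀(2.074e+08) = 83.17 dB SPL.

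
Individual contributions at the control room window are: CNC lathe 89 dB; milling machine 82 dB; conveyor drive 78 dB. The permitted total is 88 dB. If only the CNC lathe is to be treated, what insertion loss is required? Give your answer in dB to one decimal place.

Everything except the CNC lathe sums to 10^(82/10) + 10^(78/10) = 2.216e+08 in linear terms, 83.46 dB.
To meet 88 dB overall, the treated CNC lathe may contribute at most 10^(88/10) − 2.216e+08 = 4.094e+08, i.e. 86.12 dB.
So the CNC lathe must be reduced from 89 to 86.12 dB: IL = 2.88 dB.

2.9 dB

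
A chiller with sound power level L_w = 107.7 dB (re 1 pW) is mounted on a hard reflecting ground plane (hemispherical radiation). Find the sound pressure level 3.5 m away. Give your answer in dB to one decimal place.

88.8 dB

L_p = L_w − 10·log₁₀(2π·r²) with r = 3.5 m.
2π·r² = 76.97 m², 10·log₁₀ of that is 18.863 dB.
L_p = 107.7 − 18.863 = 88.84 dB.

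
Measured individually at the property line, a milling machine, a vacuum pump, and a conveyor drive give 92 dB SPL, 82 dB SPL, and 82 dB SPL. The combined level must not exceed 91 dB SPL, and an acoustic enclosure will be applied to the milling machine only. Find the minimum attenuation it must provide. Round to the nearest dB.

Fixed contribution from the other sources: Σ 10^(L/10) = 10^(82/10) + 10^(82/10) = 3.170e+08 (85.01 dB SPL).
The limit corresponds to 10^(91/10) = 1.259e+09; subtracting the fixed part leaves 9.419e+08 for the milling machine, i.e. 89.74 dB SPL.
So the milling machine must be reduced from 92 to 89.74 dB SPL: IL = 2.26 dB.

2 dB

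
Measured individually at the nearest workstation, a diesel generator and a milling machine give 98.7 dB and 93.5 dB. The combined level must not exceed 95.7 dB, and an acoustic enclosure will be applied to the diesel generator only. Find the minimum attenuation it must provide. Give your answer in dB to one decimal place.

7.0 dB

Fixed contribution from the other source: Σ 10^(L/10) = 10^(93.5/10) = 2.239e+09 (93.50 dB).
The limit corresponds to 10^(95.7/10) = 3.715e+09; subtracting the fixed part leaves 1.477e+09 for the diesel generator, i.e. 91.69 dB.
Required insertion loss = 98.7 − 91.69 = 7.01 dB.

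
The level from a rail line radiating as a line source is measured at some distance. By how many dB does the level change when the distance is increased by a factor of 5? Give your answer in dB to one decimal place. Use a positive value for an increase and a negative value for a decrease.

-7.0 dB

With cylindrical spreading the level changes by −10·log₁₀(r₂/r₁).
ΔL = −10·log₁₀(5) = -6.99 dB.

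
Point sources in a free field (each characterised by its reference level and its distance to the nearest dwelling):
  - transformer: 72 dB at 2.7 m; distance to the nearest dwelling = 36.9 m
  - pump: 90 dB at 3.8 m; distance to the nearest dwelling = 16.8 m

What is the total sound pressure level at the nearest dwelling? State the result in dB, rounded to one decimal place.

77.1 dB

Apply inverse-square spreading to bring every level to the receiver, then sum 10^(L/10).
transformer: 72 − 20·log₁₀(36.9/2.7) = 72 − 22.71 = 49.29 dB.
pump: 90 − 20·log₁₀(16.8/3.8) = 90 − 12.91 = 77.09 dB.
Σ 10^(L/10) = 5.125e+07 → L_total = 10·log₁₀(5.125e+07) = 77.10 dB.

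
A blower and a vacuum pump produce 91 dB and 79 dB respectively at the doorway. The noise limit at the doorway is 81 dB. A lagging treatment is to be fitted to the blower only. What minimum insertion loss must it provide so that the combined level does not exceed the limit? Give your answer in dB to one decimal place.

14.3 dB

The untreated sources together contribute 10^(79/10) = 7.943e+07, i.e. 79.00 dB.
The limit corresponds to 10^(81/10) = 1.259e+08; subtracting the fixed part leaves 4.646e+07 for the blower, i.e. 76.67 dB.
Required insertion loss = 91 − 76.67 = 14.33 dB.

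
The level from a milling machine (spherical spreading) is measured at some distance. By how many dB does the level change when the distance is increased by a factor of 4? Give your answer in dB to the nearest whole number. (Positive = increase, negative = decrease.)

With spherical spreading the level changes by −20·log₁₀(r₂/r₁).
ΔL = −20·log₁₀(4) = -12.04 dB.

-12 dB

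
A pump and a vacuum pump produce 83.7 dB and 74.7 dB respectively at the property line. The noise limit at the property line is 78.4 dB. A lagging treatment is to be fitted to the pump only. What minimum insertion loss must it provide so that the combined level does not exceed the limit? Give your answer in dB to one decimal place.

7.7 dB

Everything except the pump sums to 10^(74.7/10) = 2.951e+07 in linear terms, 74.70 dB.
The limit corresponds to 10^(78.4/10) = 6.918e+07; subtracting the fixed part leaves 3.967e+07 for the pump, i.e. 75.98 dB.
Required insertion loss = 83.7 − 75.98 = 7.72 dB.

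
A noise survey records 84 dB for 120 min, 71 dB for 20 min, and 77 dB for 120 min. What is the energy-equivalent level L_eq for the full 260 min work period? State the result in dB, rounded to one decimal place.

81.5 dB

L_eq = 10·log₁₀[(1/T)·Σ tᵢ·10^(Lᵢ/10)] with T = 260 min.
Σ tᵢ·10^(Lᵢ/10) = 120·10^(84/10) + 20·10^(71/10) + 120·10^(77/10) = 3.641e+10.
L_eq = 10·log₁₀(3.641e+10/260) = 81.46 dB.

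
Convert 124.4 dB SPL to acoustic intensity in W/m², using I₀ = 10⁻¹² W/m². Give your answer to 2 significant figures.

2.8 W/m²

I/I₀ = 10^(124.4/10) = 2.754e+12, so I = 2.754e+12 × 10⁻¹² W/m².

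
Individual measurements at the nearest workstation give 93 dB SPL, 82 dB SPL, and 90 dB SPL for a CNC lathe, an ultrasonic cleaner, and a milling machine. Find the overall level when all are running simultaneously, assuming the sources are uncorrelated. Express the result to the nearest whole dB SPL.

95 dB SPL

Incoherent sources combine by intensity addition: L_total = 10·log₁₀(Σ 10^(L_i/10)).
Σ 10^(L/10) = 10^(93/10) + 10^(82/10) + 10^(90/10) = 3.154e+09.
L_total = 10·log₁₀(3.154e+09) = 94.99 dB SPL.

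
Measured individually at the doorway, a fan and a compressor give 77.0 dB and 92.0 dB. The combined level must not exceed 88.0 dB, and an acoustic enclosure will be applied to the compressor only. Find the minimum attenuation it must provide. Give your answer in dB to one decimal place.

4.4 dB

Everything except the compressor sums to 10^(77.0/10) = 5.012e+07 in linear terms, 77.00 dB.
To meet 88.0 dB overall, the treated compressor may contribute at most 10^(88.0/10) − 5.012e+07 = 5.808e+08, i.e. 87.64 dB.
So the compressor must be reduced from 92.0 to 87.64 dB: IL = 4.36 dB.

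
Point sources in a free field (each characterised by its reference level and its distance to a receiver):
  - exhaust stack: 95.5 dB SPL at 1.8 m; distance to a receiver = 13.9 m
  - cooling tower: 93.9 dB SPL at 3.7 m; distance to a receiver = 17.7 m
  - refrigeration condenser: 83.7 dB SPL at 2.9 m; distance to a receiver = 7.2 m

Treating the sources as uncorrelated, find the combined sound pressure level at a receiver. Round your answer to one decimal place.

83.1 dB SPL

Propagate each source to the receiver with L = L_ref − 20·log₁₀(r/r_ref), then add intensities.
exhaust stack: 95.5 − 20·log₁₀(13.9/1.8) = 95.5 − 17.75 = 77.75 dB SPL.
cooling tower: 93.9 − 20·log₁₀(17.7/3.7) = 93.9 − 13.60 = 80.30 dB SPL.
refrigeration condenser: 83.7 − 20·log₁₀(7.2/2.9) = 83.7 − 7.90 = 75.80 dB SPL.
Σ 10^(L/10) = 2.048e+08 → L_total = 10·log₁₀(2.048e+08) = 83.11 dB SPL.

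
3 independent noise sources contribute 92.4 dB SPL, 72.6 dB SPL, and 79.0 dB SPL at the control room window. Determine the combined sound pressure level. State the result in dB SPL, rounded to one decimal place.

For uncorrelated sources the intensities add, so convert each level to linear form, sum, and take 10·log₁₀ of the total.
Σ 10^(L/10) = 10^(92.4/10) + 10^(72.6/10) + 10^(79.0/10) = 1.835e+09.
L_total = 10·log₁₀(1.835e+09) = 92.64 dB SPL.

92.6 dB SPL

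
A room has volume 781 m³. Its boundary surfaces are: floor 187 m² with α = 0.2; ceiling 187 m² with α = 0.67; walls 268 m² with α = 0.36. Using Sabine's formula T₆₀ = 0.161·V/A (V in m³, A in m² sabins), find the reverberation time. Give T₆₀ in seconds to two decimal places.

0.49 s

Summing Sᵢαᵢ: 187·0.2 + 187·0.67 + 268·0.36 = 259.17 m².
T₆₀ = 0.161 × 781 / 259.17 = 0.485 s.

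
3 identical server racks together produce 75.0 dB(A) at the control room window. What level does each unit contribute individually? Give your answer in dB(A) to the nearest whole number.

For N identical incoherent sources L_total = L₁ + 10·log₁₀ N, so L₁ = 75.0 − 10·log₁₀(3) = 75.0 − 4.771.

70 dB(A)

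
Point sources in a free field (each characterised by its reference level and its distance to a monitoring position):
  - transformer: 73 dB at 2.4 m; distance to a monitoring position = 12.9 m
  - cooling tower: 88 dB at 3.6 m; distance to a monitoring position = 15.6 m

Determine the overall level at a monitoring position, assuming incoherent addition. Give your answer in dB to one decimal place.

75.4 dB

First find each source's level at the receiver (point-source: −20·log₁₀(r/r_ref)), then combine on an intensity basis.
transformer: 73 − 20·log₁₀(12.9/2.4) = 73 − 14.61 = 58.39 dB.
cooling tower: 88 − 20·log₁₀(15.6/3.6) = 88 − 12.74 = 75.26 dB.
Σ 10^(L/10) = 3.429e+07 → L_total = 10·log₁₀(3.429e+07) = 75.35 dB.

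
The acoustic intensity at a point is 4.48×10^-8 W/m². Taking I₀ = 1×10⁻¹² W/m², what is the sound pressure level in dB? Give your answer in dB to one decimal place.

L = 10·log₁₀(I/I₀) = 10·log₁₀(4.48×10^-8/10⁻¹²) = 10·log₁₀(4.48×10^4).
L = 10·(0.6513 + 4) = 46.51 dB.

46.5 dB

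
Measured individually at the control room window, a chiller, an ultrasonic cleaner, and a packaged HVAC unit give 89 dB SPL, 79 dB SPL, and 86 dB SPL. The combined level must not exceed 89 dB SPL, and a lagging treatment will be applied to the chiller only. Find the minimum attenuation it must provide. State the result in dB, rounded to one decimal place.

The untreated sources together contribute 10^(79/10) + 10^(86/10) = 4.775e+08, i.e. 86.79 dB SPL.
To meet 89 dB SPL overall, the treated chiller may contribute at most 10^(89/10) − 4.775e+08 = 3.168e+08, i.e. 85.01 dB SPL.
Required insertion loss = 89 − 85.01 = 3.99 dB.

4.0 dB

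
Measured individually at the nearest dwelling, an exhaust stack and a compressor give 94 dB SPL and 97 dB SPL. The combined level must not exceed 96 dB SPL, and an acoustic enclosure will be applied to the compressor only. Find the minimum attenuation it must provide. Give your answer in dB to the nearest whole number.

The untreated sources together contribute 10^(94/10) = 2.512e+09, i.e. 94.00 dB SPL.
The limit corresponds to 10^(96/10) = 3.981e+09; subtracting the fixed part leaves 1.469e+09 for the compressor, i.e. 91.67 dB SPL.
So the compressor must be reduced from 97 to 91.67 dB SPL: IL = 5.33 dB.

5 dB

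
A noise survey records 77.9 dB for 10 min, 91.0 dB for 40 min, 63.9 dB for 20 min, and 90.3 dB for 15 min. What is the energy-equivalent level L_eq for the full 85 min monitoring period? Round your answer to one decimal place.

The energy average is taken in the linear domain: L_eq = 10·log₁₀[(Σ tᵢ·10^(Lᵢ/10))/T], T = 85 min.
Σ tᵢ·10^(Lᵢ/10) = 10·10^(77.9/10) + 40·10^(91.0/10) + 20·10^(63.9/10) + 15·10^(90.3/10) = 6.710e+10.
L_eq = 10·log₁₀(6.710e+10/85) = 88.97 dB.

89.0 dB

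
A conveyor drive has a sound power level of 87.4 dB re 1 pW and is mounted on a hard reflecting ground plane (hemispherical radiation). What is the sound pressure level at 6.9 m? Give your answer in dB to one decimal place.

62.6 dB

Free-field hemispherical radiation: L_p = L_w − 10·log₁₀(2π·r²), r = 6.9 m.
2π·r² = 299.1 m², 10·log₁₀ of that is 24.759 dB.
L_p = 87.4 − 24.759 = 62.64 dB.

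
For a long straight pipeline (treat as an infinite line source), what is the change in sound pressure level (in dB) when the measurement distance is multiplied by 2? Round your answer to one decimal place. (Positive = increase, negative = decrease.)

With cylindrical spreading the level changes by −10·log₁₀(r₂/r₁).
ΔL = −10·log₁₀(2) = -3.01 dB.

-3.0 dB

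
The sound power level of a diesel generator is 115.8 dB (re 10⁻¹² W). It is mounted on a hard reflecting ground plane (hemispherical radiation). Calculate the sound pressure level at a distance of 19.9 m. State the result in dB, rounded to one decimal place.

The power spreads over a hemisphere of area 2π·r², so L_p = L_w − 10·log₁₀(2π·r²).
2π·r² = 2488 m², 10·log₁₀ of that is 33.959 dB.
L_p = 115.8 − 33.959 = 81.84 dB.

81.8 dB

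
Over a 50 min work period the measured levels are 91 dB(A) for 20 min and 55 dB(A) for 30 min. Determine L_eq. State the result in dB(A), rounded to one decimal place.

87.0 dB(A)

L_eq = 10·log₁₀[(1/T)·Σ tᵢ·10^(Lᵢ/10)] with T = 50 min.
Σ tᵢ·10^(Lᵢ/10) = 20·10^(91/10) + 30·10^(55/10) = 2.519e+10.
L_eq = 10·log₁₀(2.519e+10/50) = 87.02 dB(A).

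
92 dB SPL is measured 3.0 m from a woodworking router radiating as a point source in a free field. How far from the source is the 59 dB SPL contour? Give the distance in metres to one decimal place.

For a point source L₁ − L₂ = 20·log₁₀(r₂/r₁), so r₂ = r₁·10^((L₁−L₂)/20).
r₂ = 3.0·10^((92−59)/20) = 3.0·10^(33.0/20) = 134.01 m.

134.0 m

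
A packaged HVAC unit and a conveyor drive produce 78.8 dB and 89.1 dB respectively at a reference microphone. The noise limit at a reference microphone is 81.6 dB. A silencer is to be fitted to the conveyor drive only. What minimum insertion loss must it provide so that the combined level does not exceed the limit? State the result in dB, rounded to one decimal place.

Everything except the conveyor drive sums to 10^(78.8/10) = 7.586e+07 in linear terms, 78.80 dB.
To meet 81.6 dB overall, the treated conveyor drive may contribute at most 10^(81.6/10) − 7.586e+07 = 6.869e+07, i.e. 78.37 dB.
So the conveyor drive must be reduced from 89.1 to 78.37 dB: IL = 10.73 dB.

10.7 dB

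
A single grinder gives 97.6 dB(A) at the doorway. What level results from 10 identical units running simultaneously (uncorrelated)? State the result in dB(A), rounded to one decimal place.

With 10 equal, uncorrelated contributions the intensity is 10× that of one unit, giving a rise of 10·log₁₀ 10.
L_total = 97.6 + 10·log₁₀(10) = 97.6 + 10.000 = 107.60 dB(A).

107.6 dB(A)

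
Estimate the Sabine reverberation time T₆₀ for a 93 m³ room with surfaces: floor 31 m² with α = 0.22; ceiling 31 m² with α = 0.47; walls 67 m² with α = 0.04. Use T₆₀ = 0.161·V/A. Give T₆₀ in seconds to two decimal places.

0.62 s

A = Σ Sᵢαᵢ = 31·0.22 + 31·0.47 + 67·0.04 = 24.07 m².
T₆₀ = 0.161·V/A = 0.161·93/24.07 = 0.622 s.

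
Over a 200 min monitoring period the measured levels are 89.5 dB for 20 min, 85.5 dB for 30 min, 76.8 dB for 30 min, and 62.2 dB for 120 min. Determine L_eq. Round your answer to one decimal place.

81.8 dB

The energy average is taken in the linear domain: L_eq = 10·log₁₀[(Σ tᵢ·10^(Lᵢ/10))/T], T = 200 min.
Σ tᵢ·10^(Lᵢ/10) = 20·10^(89.5/10) + 30·10^(85.5/10) + 30·10^(76.8/10) + 120·10^(62.2/10) = 3.010e+10.
L_eq = 10·log₁₀(3.010e+10/200) = 81.78 dB.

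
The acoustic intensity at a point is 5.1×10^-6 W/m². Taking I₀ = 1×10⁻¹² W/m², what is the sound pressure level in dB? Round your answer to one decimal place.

I/I₀ = 5.1×10^-6/10⁻¹² = 5.1×10^6, and L = 10·log₁₀(I/I₀).
L = 10·(0.7076 + 6) = 67.08 dB.

67.1 dB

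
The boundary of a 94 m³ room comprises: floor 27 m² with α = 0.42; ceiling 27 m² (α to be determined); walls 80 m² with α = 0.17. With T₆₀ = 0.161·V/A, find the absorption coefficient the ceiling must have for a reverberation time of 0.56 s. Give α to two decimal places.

0.08

From T₆₀ = 0.161·V/A, the target T₆₀ = 0.56 s needs A = 0.161·94/0.56 = 27.02 m².
Absorption from the other surfaces = 27·0.42 + 80·0.17 = 24.94 m², so the ceiling must supply 2.08 m² over 27 m².
α = 2.08/27 = 0.077.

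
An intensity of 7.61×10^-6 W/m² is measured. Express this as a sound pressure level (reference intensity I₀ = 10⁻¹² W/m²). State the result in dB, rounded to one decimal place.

L = 10·log₁₀(I/I₀) = 10·log₁₀(7.61×10^-6/10⁻¹²) = 10·log₁₀(7.61×10^6).
L = 10·(0.8814 + 6) = 68.81 dB.

68.8 dB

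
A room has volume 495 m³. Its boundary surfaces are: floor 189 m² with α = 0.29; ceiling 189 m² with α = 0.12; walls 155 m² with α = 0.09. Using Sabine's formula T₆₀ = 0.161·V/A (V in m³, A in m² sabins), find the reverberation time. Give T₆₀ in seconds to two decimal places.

Total absorption A = 189·0.29 + 189·0.12 + 155·0.09 = 91.44 m² sabins.
T₆₀ = 0.161 × 495 / 91.44 = 0.872 s.

0.87 s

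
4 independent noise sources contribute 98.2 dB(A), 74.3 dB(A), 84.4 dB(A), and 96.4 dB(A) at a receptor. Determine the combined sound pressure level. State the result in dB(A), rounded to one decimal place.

100.5 dB(A)

For uncorrelated sources the intensities add, so convert each level to linear form, sum, and take 10·log₁₀ of the total.
Σ 10^(L/10) = 10^(98.2/10) + 10^(74.3/10) + 10^(84.4/10) + 10^(96.4/10) = 1.127e+10.
L_total = 10·log₁₀(1.127e+10) = 100.52 dB(A).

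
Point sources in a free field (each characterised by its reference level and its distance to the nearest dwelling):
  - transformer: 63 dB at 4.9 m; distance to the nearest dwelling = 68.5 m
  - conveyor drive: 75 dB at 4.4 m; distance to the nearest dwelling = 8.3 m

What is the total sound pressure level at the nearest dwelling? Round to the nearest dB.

Apply inverse-square spreading to bring every level to the receiver, then sum 10^(L/10).
transformer: 63 − 20·log₁₀(68.5/4.9) = 63 − 22.91 = 40.09 dB.
conveyor drive: 75 − 20·log₁₀(8.3/4.4) = 75 − 5.51 = 69.49 dB.
Σ 10^(L/10) = 8.897e+06 → L_total = 10·log₁₀(8.897e+06) = 69.49 dB.

69 dB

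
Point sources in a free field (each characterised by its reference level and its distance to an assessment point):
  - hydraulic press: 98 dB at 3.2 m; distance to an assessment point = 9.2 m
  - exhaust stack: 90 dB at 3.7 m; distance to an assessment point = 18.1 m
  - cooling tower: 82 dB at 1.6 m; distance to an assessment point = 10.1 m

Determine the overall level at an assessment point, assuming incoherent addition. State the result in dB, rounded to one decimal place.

Apply inverse-square spreading to bring every level to the receiver, then sum 10^(L/10).
hydraulic press: 98 − 20·log₁₀(9.2/3.2) = 98 − 9.17 = 88.83 dB.
exhaust stack: 90 − 20·log₁₀(18.1/3.7) = 90 − 13.79 = 76.21 dB.
cooling tower: 82 − 20·log₁₀(10.1/1.6) = 82 − 16.00 = 66.00 dB.
Σ 10^(L/10) = 8.091e+08 → L_total = 10·log₁₀(8.091e+08) = 89.08 dB.

89.1 dB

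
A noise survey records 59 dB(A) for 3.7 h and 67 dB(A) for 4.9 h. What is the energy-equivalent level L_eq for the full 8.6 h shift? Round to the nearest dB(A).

Weight each interval's intensity by its duration and average over T = 8.6 h:
Σ tᵢ·10^(Lᵢ/10) = 3.7·10^(59/10) + 4.9·10^(67/10) = 2.750e+07.
L_eq = 10·log₁₀(2.750e+07/8.6) = 65.05 dB(A).

65 dB(A)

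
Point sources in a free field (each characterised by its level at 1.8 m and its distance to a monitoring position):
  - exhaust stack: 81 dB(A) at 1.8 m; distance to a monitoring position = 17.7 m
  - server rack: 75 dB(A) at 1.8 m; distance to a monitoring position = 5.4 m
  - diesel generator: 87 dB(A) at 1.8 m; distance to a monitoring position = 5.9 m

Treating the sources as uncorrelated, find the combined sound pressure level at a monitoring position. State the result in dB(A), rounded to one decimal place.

77.1 dB(A)

Propagate each source to the receiver with L = L_ref − 20·log₁₀(r/r_ref), then add intensities.
exhaust stack: 81 − 20·log₁₀(17.7/1.8) = 81 − 19.85 = 61.15 dB(A).
server rack: 75 − 20·log₁₀(5.4/1.8) = 75 − 9.54 = 65.46 dB(A).
diesel generator: 87 − 20·log₁₀(5.9/1.8) = 87 − 10.31 = 76.69 dB(A).
Σ 10^(L/10) = 5.146e+07 → L_total = 10·log₁₀(5.146e+07) = 77.12 dB(A).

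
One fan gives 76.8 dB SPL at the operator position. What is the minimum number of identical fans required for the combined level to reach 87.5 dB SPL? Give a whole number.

12

Need L₁ + 10·log₁₀ N ≥ 87.5, i.e. log₁₀ N ≥ 1.07.
N ≥ 10^(10.7/10) = 11.749, so N = 12.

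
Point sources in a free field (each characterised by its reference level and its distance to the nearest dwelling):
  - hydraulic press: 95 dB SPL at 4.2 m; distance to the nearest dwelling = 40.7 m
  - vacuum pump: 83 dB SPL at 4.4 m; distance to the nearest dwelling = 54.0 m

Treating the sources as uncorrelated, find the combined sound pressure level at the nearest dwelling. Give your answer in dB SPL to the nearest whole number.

75 dB SPL

Apply inverse-square spreading to bring every level to the receiver, then sum 10^(L/10).
hydraulic press: 95 − 20·log₁₀(40.7/4.2) = 95 − 19.73 = 75.27 dB SPL.
vacuum pump: 83 − 20·log₁₀(54.0/4.4) = 83 − 21.78 = 61.22 dB SPL.
Σ 10^(L/10) = 3.500e+07 → L_total = 10·log₁₀(3.500e+07) = 75.44 dB SPL.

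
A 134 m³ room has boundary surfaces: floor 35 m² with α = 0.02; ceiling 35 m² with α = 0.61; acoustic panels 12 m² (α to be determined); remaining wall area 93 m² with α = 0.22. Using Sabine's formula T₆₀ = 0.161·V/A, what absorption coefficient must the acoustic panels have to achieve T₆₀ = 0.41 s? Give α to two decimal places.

From T₆₀ = 0.161·V/A, the target T₆₀ = 0.41 s needs A = 0.161·134/0.41 = 52.62 m².
Absorption from the other surfaces = 35·0.02 + 35·0.61 + 93·0.22 = 42.51 m², so the acoustic panels must supply 10.11 m² over 12 m².
α = 10.11/12 = 0.842.

0.84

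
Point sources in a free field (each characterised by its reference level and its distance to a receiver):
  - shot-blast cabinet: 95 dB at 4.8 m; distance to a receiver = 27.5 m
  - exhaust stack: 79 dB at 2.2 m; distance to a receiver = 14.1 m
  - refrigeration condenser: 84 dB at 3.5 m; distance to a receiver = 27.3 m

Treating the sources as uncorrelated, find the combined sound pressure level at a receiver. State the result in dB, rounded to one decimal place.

80.1 dB

Apply inverse-square spreading to bring every level to the receiver, then sum 10^(L/10).
shot-blast cabinet: 95 − 20·log₁₀(27.5/4.8) = 95 − 15.16 = 79.84 dB.
exhaust stack: 79 − 20·log₁₀(14.1/2.2) = 79 − 16.14 = 62.86 dB.
refrigeration condenser: 84 − 20·log₁₀(27.3/3.5) = 84 − 17.84 = 66.16 dB.
Σ 10^(L/10) = 1.024e+08 → L_total = 10·log₁₀(1.024e+08) = 80.10 dB.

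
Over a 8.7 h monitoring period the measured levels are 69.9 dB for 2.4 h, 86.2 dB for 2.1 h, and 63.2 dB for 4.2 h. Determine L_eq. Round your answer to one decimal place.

Weight each interval's intensity by its duration and average over T = 8.7 h:
Σ tᵢ·10^(Lᵢ/10) = 2.4·10^(69.9/10) + 2.1·10^(86.2/10) + 4.2·10^(63.2/10) = 9.077e+08.
L_eq = 10·log₁₀(9.077e+08/8.7) = 80.18 dB.

80.2 dB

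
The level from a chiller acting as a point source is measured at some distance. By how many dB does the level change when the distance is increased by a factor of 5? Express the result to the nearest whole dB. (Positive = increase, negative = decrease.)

Point-source spreading: ΔL = −20·log₁₀(r₂/r₁).
ΔL = −20·log₁₀(5) = -13.98 dB.

-14 dB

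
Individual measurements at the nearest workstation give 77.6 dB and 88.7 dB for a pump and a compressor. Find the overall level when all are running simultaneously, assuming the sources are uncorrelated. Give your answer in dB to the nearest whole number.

For uncorrelated sources the intensities add, so convert each level to linear form, sum, and take 10·log₁₀ of the total.
Σ 10^(L/10) = 10^(77.6/10) + 10^(88.7/10) = 7.989e+08.
L_total = 10·log₁₀(7.989e+08) = 89.02 dB.

89 dB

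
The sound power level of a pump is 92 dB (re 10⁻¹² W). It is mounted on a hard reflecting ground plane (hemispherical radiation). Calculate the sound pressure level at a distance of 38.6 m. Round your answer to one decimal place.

L_p = L_w − 10·log₁₀(2π·r²) with r = 38.6 m.
2π·r² = 9362 m², 10·log₁₀ of that is 39.714 dB.
L_p = 92 − 39.714 = 52.29 dB.

52.3 dB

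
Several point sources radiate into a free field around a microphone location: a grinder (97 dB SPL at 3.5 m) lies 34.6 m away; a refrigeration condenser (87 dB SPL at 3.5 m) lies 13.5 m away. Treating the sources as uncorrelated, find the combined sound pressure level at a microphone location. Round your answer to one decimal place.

79.3 dB SPL

Apply inverse-square spreading to bring every level to the receiver, then sum 10^(L/10).
grinder: 97 − 20·log₁₀(34.6/3.5) = 97 − 19.90 = 77.10 dB SPL.
refrigeration condenser: 87 − 20·log₁₀(13.5/3.5) = 87 − 11.73 = 75.27 dB SPL.
Σ 10^(L/10) = 8.497e+07 → L_total = 10·log₁₀(8.497e+07) = 79.29 dB SPL.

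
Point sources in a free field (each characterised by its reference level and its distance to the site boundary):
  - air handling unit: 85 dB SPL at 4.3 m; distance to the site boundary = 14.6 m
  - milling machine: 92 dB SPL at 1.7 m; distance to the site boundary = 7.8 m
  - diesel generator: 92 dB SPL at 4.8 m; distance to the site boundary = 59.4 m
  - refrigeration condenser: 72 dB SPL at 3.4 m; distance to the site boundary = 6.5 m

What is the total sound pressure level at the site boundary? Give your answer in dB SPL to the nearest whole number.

Propagate each source to the receiver with L = L_ref − 20·log₁₀(r/r_ref), then add intensities.
air handling unit: 85 − 20·log₁₀(14.6/4.3) = 85 − 10.62 = 74.38 dB SPL.
milling machine: 92 − 20·log₁₀(7.8/1.7) = 92 − 13.23 = 78.77 dB SPL.
diesel generator: 92 − 20·log₁₀(59.4/4.8) = 92 − 21.85 = 70.15 dB SPL.
refrigeration condenser: 72 − 20·log₁₀(6.5/3.4) = 72 − 5.63 = 66.37 dB SPL.
Σ 10^(L/10) = 1.174e+08 → L_total = 10·log₁₀(1.174e+08) = 80.70 dB SPL.

81 dB SPL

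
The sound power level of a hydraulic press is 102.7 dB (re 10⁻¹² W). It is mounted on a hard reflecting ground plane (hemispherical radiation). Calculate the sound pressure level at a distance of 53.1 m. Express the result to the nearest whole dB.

The power spreads over a hemisphere of area 2π·r², so L_p = L_w − 10·log₁₀(2π·r²).
2π·r² = 1.772e+04 m², 10·log₁₀ of that is 42.484 dB.
L_p = 102.7 − 42.484 = 60.22 dB.

60 dB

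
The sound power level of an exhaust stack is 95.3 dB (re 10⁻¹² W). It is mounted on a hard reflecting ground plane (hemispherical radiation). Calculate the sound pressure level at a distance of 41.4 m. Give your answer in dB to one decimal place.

L_p = L_w − 10·log₁₀(2π·r²) with r = 41.4 m.
2π·r² = 1.077e+04 m², 10·log₁₀ of that is 40.322 dB.
L_p = 95.3 − 40.322 = 54.98 dB.

55.0 dB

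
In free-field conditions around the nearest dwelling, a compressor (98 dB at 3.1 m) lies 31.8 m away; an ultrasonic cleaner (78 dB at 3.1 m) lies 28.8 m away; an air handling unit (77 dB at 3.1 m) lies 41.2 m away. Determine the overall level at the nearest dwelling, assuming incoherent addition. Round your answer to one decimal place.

Apply inverse-square spreading to bring every level to the receiver, then sum 10^(L/10).
compressor: 98 − 20·log₁₀(31.8/3.1) = 98 − 20.22 = 77.78 dB.
ultrasonic cleaner: 78 − 20·log₁₀(28.8/3.1) = 78 − 19.36 = 58.64 dB.
air handling unit: 77 − 20·log₁₀(41.2/3.1) = 77 − 22.47 = 54.53 dB.
Σ 10^(L/10) = 6.098e+07 → L_total = 10·log₁₀(6.098e+07) = 77.85 dB.

77.9 dB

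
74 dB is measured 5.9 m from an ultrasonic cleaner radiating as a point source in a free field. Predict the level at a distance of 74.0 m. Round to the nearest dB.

52 dB

Point-source attenuation: ΔL = 20·log₁₀(r₂/r₁) = 20·log₁₀(74.0/5.9) = 21.968 dB.
L₂ = 74 − 20·log₁₀(74.0/5.9) = 74 − 21.968 = 52.03 dB.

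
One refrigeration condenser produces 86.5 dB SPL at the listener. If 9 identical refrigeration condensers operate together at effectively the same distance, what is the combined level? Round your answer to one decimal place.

With 9 equal, uncorrelated contributions the intensity is 9× that of one unit, giving a rise of 10·log₁₀ 9.
L_total = 86.5 + 10·log₁₀(9) = 86.5 + 9.542 = 96.04 dB SPL.

96.0 dB SPL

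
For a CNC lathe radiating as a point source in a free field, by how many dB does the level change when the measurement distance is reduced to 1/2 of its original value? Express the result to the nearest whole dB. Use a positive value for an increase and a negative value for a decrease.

Point-source spreading: ΔL = −20·log₁₀(r₂/r₁).
ΔL = −20·log₁₀(0.5) = +6.02 dB.

+6 dB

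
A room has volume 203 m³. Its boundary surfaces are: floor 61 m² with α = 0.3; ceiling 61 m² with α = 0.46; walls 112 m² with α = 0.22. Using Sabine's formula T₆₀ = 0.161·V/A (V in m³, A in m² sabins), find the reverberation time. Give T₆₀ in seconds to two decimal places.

0.46 s

Total absorption A = 61·0.3 + 61·0.46 + 112·0.22 = 71.00 m² sabins.
T₆₀ = 0.161 × 203 / 71.00 = 0.460 s.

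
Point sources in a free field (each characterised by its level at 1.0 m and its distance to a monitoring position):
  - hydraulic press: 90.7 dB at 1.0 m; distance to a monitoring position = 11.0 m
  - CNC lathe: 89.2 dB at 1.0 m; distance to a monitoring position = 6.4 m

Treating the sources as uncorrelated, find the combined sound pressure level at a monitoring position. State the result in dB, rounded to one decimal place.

74.8 dB

Apply inverse-square spreading to bring every level to the receiver, then sum 10^(L/10).
hydraulic press: 90.7 − 20·log₁₀(11.0/1.0) = 90.7 − 20.83 = 69.87 dB.
CNC lathe: 89.2 − 20·log₁₀(6.4/1.0) = 89.2 − 16.12 = 73.08 dB.
Σ 10^(L/10) = 3.002e+07 → L_total = 10·log₁₀(3.002e+07) = 74.77 dB.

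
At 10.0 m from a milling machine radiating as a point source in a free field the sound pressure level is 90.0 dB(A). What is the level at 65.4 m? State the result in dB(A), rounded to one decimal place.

Point-source attenuation: ΔL = 20·log₁₀(r₂/r₁) = 20·log₁₀(65.4/10.0) = 16.312 dB.
L₂ = 90.0 − 20·log₁₀(65.4/10.0) = 90.0 − 16.312 = 73.69 dB(A).

73.7 dB(A)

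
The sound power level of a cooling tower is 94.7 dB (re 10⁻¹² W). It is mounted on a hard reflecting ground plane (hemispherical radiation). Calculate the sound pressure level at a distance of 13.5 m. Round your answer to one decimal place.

Free-field hemispherical radiation: L_p = L_w − 10·log₁₀(2π·r²), r = 13.5 m.
2π·r² = 1145 m², 10·log₁₀ of that is 30.588 dB.
L_p = 94.7 − 30.588 = 64.11 dB.

64.1 dB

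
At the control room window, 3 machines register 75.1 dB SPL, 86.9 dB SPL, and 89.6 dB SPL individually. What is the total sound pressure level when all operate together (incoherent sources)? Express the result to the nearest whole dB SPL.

92 dB SPL

For uncorrelated sources the intensities add, so convert each level to linear form, sum, and take 10·log₁₀ of the total.
Σ 10^(L/10) = 10^(75.1/10) + 10^(86.9/10) + 10^(89.6/10) = 1.434e+09.
L_total = 10·log₁₀(1.434e+09) = 91.57 dB SPL.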